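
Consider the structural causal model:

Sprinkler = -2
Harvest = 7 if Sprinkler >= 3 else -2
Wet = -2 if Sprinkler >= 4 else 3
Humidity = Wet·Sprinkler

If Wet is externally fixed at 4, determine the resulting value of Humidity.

The intervention breaks the incoming arrows to Wet: Wet = -2 if Sprinkler >= 4 else 3 no longer applies, and Wet = 4.
Humidity = Wet·Sprinkler  [with Wet=4, Sprinkler=-2]  = -8

-8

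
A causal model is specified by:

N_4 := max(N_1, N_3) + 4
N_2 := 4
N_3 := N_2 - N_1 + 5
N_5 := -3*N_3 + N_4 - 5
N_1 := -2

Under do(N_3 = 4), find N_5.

-9

do(N_3=4) replaces the equation N_3 := N_2 - N_1 + 5 with the constant N_3 = 4.
N_4 = max(N_1, N_3) + 4  [with N_1=-2, N_3=4]  = 8
N_5 = -3*N_3 + N_4 - 5  [with N_3=4, N_4=8]  = -9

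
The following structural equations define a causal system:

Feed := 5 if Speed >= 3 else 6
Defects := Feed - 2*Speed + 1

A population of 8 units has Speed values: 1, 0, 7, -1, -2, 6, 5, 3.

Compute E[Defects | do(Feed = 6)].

2.25

Every unit gets Feed=6 under the intervention. Defects values become 5, 7, -7, 9, 11, -5, -3, 1; E[Defects|do(Feed=6)] = 2.25.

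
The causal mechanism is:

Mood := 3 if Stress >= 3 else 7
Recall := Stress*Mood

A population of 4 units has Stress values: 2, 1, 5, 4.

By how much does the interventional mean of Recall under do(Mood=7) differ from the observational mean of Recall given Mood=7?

10.5

The intervention sets Mood=7 in all 4 units regardless of Stress. Recomputing Recall per unit gives 14, 7, 35, 28; average 21.
Conditioning on Mood=7 selects the 2 unit(s) with Stress ∈ {2, 1}. Their Recall values: 14, 7. Mean = 10.5.
Difference = 21 − 10.5 = 10.5.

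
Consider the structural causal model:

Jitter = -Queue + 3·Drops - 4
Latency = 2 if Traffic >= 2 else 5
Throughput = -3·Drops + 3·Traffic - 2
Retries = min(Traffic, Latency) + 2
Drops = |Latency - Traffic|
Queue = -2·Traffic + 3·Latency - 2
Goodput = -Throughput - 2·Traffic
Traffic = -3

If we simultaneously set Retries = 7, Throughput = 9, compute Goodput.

Under do(Retries = 7, Throughput = 9), each intervened variable's structural equation is replaced by its fixed value.
Goodput = -Throughput - 2·Traffic  [with Throughput=9, Traffic=-3]  = -3

-3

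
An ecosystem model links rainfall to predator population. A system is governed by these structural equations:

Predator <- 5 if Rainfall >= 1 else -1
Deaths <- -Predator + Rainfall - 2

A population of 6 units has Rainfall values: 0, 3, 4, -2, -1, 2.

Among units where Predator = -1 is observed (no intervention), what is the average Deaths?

-2

Conditioning on Predator=-1 selects the 3 unit(s) with Rainfall ∈ {0, -2, -1}. Their Deaths values: -1, -3, -2. Mean = -2.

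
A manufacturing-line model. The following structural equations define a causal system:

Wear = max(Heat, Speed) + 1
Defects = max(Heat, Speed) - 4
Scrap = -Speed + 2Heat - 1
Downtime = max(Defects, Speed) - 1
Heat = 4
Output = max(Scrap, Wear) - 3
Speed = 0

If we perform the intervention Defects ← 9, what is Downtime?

The intervention breaks the incoming arrows to Defects: Defects = max(Heat, Speed) - 4 no longer applies, and Defects = 9.
Downtime = max(Defects, Speed) - 1  [with Defects=9, Speed=0]  = 8

8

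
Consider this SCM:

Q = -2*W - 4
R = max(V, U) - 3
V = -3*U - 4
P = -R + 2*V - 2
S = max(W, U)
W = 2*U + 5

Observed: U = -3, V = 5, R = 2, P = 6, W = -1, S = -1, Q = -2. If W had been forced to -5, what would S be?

The intervention breaks the incoming arrows to W: W = 2*U + 5 no longer applies, and W = -5.
S = max(W, U)  [with W=-5, U=-3]  = -3

-3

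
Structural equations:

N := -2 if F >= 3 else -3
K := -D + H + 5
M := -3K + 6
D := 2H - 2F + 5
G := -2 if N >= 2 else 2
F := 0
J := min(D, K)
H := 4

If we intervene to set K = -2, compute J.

Intervening sets K = -2 and removes its equation (K := -D + H + 5).
D = 2H - 2F + 5  [with H=4, F=0]  = 13
J = min(D, K)  [with D=13, K=-2]  = -2

-2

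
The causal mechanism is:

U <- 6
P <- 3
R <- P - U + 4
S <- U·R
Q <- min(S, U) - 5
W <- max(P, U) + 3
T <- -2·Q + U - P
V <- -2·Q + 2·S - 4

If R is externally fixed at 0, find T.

13

The intervention breaks the incoming arrows to R: R <- P - U + 4 no longer applies, and R = 0.
S = U·R  [with U=6, R=0]  = 0
Q = min(S, U) - 5  [with S=0, U=6]  = -5
T = -2·Q + U - P  [with Q=-5, U=6, P=3]  = 13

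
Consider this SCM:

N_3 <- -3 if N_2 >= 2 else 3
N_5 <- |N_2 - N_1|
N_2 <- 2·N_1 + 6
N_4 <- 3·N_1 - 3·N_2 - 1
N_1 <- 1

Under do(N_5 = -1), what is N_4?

The intervention breaks the incoming arrows to N_5: N_5 <- |N_2 - N_1| no longer applies, and N_5 = -1.
Since N_4 is not a descendant of the intervened variable, it is unaffected.
N_2 = 2·N_1 + 6  [with N_1=1]  = 8
N_4 = 3·N_1 - 3·N_2 - 1  [with N_1=1, N_2=8]  = -22

-22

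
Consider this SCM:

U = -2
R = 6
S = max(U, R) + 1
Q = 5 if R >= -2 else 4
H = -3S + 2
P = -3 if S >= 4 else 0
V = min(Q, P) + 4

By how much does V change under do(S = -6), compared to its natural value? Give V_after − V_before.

The intervention breaks the incoming arrows to S: S = max(U, R) + 1 no longer applies, and S = -6.
Q = 5 if R >= -2 else 4  [with R=6]  = 5
P = -3 if S >= 4 else 0  [with S=-6]  = 0
V = min(Q, P) + 4  [with Q=5, P=0]  = 4
Without intervention: S = max(U, R) + 1  [with U=-2, R=6]  = 7; Q = 5 if R >= -2 else 4  [with R=6]  = 5; P = -3 if S >= 4 else 0  [with S=7]  = -3; V = min(Q, P) + 4  [with Q=5, P=-3]  = 1.
Change = 4 − 1 = 3.

3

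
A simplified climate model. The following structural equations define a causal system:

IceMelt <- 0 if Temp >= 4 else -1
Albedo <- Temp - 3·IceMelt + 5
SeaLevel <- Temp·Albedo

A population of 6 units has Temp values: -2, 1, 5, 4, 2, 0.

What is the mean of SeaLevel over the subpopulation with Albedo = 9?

22.5

Conditioning on Albedo=9 selects the 2 unit(s) with Temp ∈ {1, 4}. Their SeaLevel values: 9, 36. Mean = 22.5.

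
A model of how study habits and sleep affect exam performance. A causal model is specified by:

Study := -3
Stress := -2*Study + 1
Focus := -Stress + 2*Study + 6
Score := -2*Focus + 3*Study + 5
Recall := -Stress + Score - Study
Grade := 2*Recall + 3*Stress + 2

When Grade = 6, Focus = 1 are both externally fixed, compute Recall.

Under do(Grade = 6, Focus = 1), each intervened variable's structural equation is replaced by its fixed value.
Stress = -2*Study + 1  [with Study=-3]  = 7
Score = -2*Focus + 3*Study + 5  [with Focus=1, Study=-3]  = -6
Recall = -Stress + Score - Study  [with Stress=7, Score=-6, Study=-3]  = -10

-10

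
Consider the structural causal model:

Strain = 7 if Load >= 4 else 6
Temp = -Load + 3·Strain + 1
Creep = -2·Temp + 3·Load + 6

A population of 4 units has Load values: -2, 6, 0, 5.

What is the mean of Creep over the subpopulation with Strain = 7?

-10.5

E[Creep|Strain=7] averages over only the 2 units with Strain=7 (Load = 6, 5): Creep = -8, -13, mean -10.5.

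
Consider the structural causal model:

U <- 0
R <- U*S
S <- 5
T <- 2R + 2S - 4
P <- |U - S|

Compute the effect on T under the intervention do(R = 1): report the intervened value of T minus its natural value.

do(R=1) replaces the equation R <- U*S with the constant R = 1.
T = 2R + 2S - 4  [with R=1, S=5]  = 8
Without intervention: R = U*S  [with U=0, S=5]  = 0; T = 2R + 2S - 4  [with R=0, S=5]  = 6.
Change = 8 − 6 = 2.

2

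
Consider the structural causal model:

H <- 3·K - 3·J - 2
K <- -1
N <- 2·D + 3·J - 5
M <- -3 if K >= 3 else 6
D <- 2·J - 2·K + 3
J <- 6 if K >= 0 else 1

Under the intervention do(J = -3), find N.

-16

do(J=-3) replaces the equation J <- 6 if K >= 0 else 1 with the constant J = -3.
D = 2·J - 2·K + 3  [with J=-3, K=-1]  = -1
N = 2·D + 3·J - 5  [with D=-1, J=-3]  = -16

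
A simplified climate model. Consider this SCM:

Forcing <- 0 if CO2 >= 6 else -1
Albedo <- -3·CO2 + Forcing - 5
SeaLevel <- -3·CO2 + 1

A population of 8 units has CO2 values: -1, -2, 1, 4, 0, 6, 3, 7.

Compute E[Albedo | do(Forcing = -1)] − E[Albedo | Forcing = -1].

-4.25

do(Forcing=-1) breaks Forcing's dependence on CO2. With Forcing=-1 fixed, Albedo across the units is -3, 0, -9, -18, -6, -24, -15, -27, mean -12.75.
E[Albedo|Forcing=-1] averages over only the 6 units with Forcing=-1 (CO2 = -1, -2, 1, 4, 0, 3): Albedo = -3, 0, -9, -18, -6, -15, mean -8.5.
Difference = -12.75 − (-8.5) = -4.25.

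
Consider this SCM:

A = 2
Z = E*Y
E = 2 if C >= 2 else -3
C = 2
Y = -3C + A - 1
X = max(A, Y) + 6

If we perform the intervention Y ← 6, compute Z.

do(Y=6) replaces the equation Y = -3C + A - 1 with the constant Y = 6.
E = 2 if C >= 2 else -3  [with C=2]  = 2
Z = E*Y  [with E=2, Y=6]  = 12

12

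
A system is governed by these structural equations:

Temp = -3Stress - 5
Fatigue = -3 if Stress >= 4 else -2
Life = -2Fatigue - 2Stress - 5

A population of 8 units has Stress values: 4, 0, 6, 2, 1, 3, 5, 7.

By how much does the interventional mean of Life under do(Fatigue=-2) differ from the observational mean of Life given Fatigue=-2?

do(Fatigue=-2) breaks Fatigue's dependence on Stress. With Fatigue=-2 fixed, Life across the units is -9, -1, -13, -5, -3, -7, -11, -15, mean -8.
E[Life|Fatigue=-2] averages over only the 4 units with Fatigue=-2 (Stress = 0, 2, 1, 3): Life = -1, -5, -3, -7, mean -4.
Difference = -8 − (-4) = -4.

-4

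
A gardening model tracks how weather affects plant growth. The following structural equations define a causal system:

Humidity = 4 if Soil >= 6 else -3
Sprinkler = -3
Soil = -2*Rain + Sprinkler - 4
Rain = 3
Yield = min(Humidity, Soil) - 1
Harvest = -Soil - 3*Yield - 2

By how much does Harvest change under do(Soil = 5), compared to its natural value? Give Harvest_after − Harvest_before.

-48

The intervention breaks the incoming arrows to Soil: Soil = -2*Rain + Sprinkler - 4 no longer applies, and Soil = 5.
Humidity = 4 if Soil >= 6 else -3  [with Soil=5]  = -3
Yield = min(Humidity, Soil) - 1  [with Humidity=-3, Soil=5]  = -4
Harvest = -Soil - 3*Yield - 2  [with Soil=5, Yield=-4]  = 5
Without intervention: Soil = -2*Rain + Sprinkler - 4  [with Rain=3, Sprinkler=-3]  = -13; Humidity = 4 if Soil >= 6 else -3  [with Soil=-13]  = -3; Yield = min(Humidity, Soil) - 1  [with Humidity=-3, Soil=-13]  = -14; Harvest = -Soil - 3*Yield - 2  [with Soil=-13, Yield=-14]  = 53.
Change = 5 − 53 = -48.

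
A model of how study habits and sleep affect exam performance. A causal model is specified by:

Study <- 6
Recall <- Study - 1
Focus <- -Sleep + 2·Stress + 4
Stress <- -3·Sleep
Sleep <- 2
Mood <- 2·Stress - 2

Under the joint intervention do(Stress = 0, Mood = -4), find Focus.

The joint intervention fixes Stress = 0, Mood = -4, removing each variable's own equation.
Focus = -Sleep + 2·Stress + 4  [with Sleep=2, Stress=0]  = 2

2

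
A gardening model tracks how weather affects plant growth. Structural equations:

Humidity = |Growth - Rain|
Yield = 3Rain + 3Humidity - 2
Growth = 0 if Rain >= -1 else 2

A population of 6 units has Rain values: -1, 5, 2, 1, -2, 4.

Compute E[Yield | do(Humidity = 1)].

do(Humidity=1) breaks Humidity's dependence on Rain. With Humidity=1 fixed, Yield across the units is -2, 16, 7, 4, -5, 13, mean 5.5.

5.5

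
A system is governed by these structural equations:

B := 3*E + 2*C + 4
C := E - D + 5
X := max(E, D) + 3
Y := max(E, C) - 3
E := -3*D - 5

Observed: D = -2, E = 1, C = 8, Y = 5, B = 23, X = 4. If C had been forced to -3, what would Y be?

-2

The intervention breaks the incoming arrows to C: C := E - D + 5 no longer applies, and C = -3.
E = -3*D - 5  [with D=-2]  = 1
Y = max(E, C) - 3  [with E=1, C=-3]  = -2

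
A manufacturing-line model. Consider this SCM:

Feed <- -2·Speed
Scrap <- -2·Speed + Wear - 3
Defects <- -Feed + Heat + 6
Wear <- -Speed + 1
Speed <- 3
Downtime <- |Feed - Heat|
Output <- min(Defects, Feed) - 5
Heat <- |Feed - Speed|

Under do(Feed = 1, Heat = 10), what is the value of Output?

-4

Under do(Feed = 1, Heat = 10), each intervened variable's structural equation is replaced by its fixed value.
Defects = -Feed + Heat + 6  [with Feed=1, Heat=10]  = 15
Output = min(Defects, Feed) - 5  [with Defects=15, Feed=1]  = -4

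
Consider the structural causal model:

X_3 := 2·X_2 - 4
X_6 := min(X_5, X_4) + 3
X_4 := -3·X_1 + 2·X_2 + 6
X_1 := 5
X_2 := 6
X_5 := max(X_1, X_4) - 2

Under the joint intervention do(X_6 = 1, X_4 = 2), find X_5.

Setting X_6 = 1, X_4 = 2 by intervention discards those variables' equations.
X_5 = max(X_1, X_4) - 2  [with X_1=5, X_4=2]  = 3

3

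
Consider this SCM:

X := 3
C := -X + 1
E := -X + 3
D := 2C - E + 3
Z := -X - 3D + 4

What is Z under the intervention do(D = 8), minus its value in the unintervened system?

Intervening sets D = 8 and removes its equation (D := 2C - E + 3).
Z = -X - 3D + 4  [with X=3, D=8]  = -23
Without intervention: C = -X + 1  [with X=3]  = -2; E = -X + 3  [with X=3]  = 0; D = 2C - E + 3  [with C=-2, E=0]  = -1; Z = -X - 3D + 4  [with X=3, D=-1]  = 4.
Change = -23 − 4 = -27.

-27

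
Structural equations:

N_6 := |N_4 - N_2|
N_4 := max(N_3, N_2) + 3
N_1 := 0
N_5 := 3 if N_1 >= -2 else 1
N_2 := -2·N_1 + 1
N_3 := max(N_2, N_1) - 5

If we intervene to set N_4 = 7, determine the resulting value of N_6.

Under do(N_4=7), the mechanism N_4 := max(N_3, N_2) + 3 is discarded; N_4 is fixed at 7.
N_2 = -2·N_1 + 1  [with N_1=0]  = 1
N_6 = |N_4 - N_2|  [with N_4=7, N_2=1]  = 6

6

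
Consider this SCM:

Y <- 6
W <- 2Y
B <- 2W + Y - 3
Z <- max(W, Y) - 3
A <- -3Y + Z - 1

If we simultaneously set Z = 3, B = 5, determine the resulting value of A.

The joint intervention fixes Z = 3, B = 5, removing each variable's own equation.
A = -3Y + Z - 1  [with Y=6, Z=3]  = -16

-16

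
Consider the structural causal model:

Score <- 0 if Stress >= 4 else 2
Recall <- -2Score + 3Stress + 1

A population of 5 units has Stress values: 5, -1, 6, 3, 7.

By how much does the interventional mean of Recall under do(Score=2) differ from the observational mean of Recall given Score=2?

9

do(Score=2) breaks Score's dependence on Stress. With Score=2 fixed, Recall across the units is 12, -6, 15, 6, 18, mean 9.
Observing Score=2 restricts to units where Score's equation naturally yields 2: Stress ∈ {-1, 3}. In that subpopulation Recall = -6, 6, mean 0.
Difference = 9 − 0 = 9.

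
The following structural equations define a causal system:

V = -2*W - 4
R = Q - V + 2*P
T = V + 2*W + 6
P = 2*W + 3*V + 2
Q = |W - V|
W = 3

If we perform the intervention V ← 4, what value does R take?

37

do(V=4) replaces the equation V = -2*W - 4 with the constant V = 4.
P = 2*W + 3*V + 2  [with W=3, V=4]  = 20
Q = |W - V|  [with W=3, V=4]  = 1
R = Q - V + 2*P  [with Q=1, V=4, P=20]  = 37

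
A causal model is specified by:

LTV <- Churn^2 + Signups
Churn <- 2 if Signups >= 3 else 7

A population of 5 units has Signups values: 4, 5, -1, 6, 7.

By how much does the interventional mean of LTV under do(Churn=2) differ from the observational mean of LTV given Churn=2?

-1.3

do(Churn=2) breaks Churn's dependence on Signups. With Churn=2 fixed, LTV across the units is 8, 9, 3, 10, 11, mean 8.2.
E[LTV|Churn=2] averages over only the 4 units with Churn=2 (Signups = 4, 5, 6, 7): LTV = 8, 9, 10, 11, mean 9.5.
Difference = 8.2 − 9.5 = -1.3.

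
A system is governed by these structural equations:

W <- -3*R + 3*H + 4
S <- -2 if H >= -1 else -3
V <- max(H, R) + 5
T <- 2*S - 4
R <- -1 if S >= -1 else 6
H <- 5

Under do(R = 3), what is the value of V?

The intervention breaks the incoming arrows to R: R <- -1 if S >= -1 else 6 no longer applies, and R = 3.
V = max(H, R) + 5  [with H=5, R=3]  = 10

10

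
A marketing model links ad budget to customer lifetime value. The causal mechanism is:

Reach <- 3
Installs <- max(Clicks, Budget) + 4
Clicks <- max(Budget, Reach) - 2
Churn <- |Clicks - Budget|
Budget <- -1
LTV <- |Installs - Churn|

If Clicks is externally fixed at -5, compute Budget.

-1

Under do(Clicks=-5), the mechanism Clicks <- max(Budget, Reach) - 2 is discarded; Clicks is fixed at -5.
Budget is not downstream of the intervention, so its value is determined by the original equations.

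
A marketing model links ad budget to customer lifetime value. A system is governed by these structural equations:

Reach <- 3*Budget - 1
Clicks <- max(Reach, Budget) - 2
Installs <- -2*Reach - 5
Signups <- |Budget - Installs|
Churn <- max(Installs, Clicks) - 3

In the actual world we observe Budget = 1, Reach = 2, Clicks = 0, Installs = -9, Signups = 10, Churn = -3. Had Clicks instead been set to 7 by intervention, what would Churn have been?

The intervention breaks the incoming arrows to Clicks: Clicks <- max(Reach, Budget) - 2 no longer applies, and Clicks = 7.
Reach = 3*Budget - 1  [with Budget=1]  = 2
Installs = -2*Reach - 5  [with Reach=2]  = -9
Churn = max(Installs, Clicks) - 3  [with Installs=-9, Clicks=7]  = 4

4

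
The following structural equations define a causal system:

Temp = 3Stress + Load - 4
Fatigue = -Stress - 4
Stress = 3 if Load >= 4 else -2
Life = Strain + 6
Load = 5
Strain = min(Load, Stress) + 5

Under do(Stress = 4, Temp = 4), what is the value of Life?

15

The joint intervention fixes Stress = 4, Temp = 4, removing each variable's own equation.
Strain = min(Load, Stress) + 5  [with Load=5, Stress=4]  = 9
Life = Strain + 6  [with Strain=9]  = 15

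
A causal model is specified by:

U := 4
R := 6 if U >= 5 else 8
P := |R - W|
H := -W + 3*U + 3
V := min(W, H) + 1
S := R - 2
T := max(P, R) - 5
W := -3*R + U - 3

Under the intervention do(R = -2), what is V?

8

Under do(R=-2), the mechanism R := 6 if U >= 5 else 8 is discarded; R is fixed at -2.
W = -3*R + U - 3  [with R=-2, U=4]  = 7
H = -W + 3*U + 3  [with W=7, U=4]  = 8
V = min(W, H) + 1  [with W=7, H=8]  = 8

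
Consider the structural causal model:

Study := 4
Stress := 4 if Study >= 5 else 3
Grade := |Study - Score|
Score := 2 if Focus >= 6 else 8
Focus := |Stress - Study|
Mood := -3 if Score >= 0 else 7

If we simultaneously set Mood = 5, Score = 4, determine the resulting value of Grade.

0

Setting Mood = 5, Score = 4 by intervention discards those variables' equations.
Grade = |Study - Score|  [with Study=4, Score=4]  = 0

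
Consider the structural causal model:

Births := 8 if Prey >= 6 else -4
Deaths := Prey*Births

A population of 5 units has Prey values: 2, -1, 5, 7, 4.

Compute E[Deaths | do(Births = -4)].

Every unit gets Births=-4 under the intervention. Deaths values become -8, 4, -20, -28, -16; E[Deaths|do(Births=-4)] = -13.6.

-13.6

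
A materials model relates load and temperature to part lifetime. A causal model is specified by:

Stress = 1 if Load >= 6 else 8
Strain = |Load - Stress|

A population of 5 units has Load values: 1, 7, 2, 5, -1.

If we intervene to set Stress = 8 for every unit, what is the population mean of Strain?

5.2

do(Stress=8) breaks Stress's dependence on Load. With Stress=8 fixed, Strain across the units is 7, 1, 6, 3, 9, mean 5.2.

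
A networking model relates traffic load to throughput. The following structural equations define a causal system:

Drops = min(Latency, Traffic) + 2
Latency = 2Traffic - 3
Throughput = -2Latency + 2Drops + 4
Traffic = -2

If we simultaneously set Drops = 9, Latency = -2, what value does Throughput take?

26

The joint intervention fixes Drops = 9, Latency = -2, removing each variable's own equation.
Throughput = -2Latency + 2Drops + 4  [with Latency=-2, Drops=9]  = 26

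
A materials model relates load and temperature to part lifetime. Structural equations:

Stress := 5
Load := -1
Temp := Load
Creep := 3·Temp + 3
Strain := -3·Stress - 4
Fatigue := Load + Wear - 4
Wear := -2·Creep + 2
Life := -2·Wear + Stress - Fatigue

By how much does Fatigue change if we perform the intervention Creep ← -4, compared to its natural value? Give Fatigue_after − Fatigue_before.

Under do(Creep=-4), the mechanism Creep := 3·Temp + 3 is discarded; Creep is fixed at -4.
Wear = -2·Creep + 2  [with Creep=-4]  = 10
Fatigue = Load + Wear - 4  [with Load=-1, Wear=10]  = 5
Without intervention: Temp = Load  [with Load=-1]  = -1; Creep = 3·Temp + 3  [with Temp=-1]  = 0; Wear = -2·Creep + 2  [with Creep=0]  = 2; Fatigue = Load + Wear - 4  [with Load=-1, Wear=2]  = -3.
Change = 5 − (-3) = 8.

8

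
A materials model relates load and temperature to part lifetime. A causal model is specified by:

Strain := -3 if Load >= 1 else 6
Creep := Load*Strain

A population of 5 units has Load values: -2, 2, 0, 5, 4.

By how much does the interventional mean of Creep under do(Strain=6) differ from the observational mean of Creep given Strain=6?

16.8

Under do(Strain=6), Strain's equation is replaced by Strain=6 for every unit. Per-unit Creep: -12, 12, 0, 30, 24. Mean = 10.8.
Conditioning on Strain=6 selects the 2 unit(s) with Load ∈ {-2, 0}. Their Creep values: -12, 0. Mean = -6.
Difference = 10.8 − (-6) = 16.8.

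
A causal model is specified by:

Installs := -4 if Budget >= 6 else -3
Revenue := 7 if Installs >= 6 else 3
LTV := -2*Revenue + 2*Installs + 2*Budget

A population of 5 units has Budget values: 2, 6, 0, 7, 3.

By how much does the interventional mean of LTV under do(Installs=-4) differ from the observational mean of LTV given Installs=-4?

Under do(Installs=-4), Installs's equation is replaced by Installs=-4 for every unit. Per-unit LTV: -10, -2, -14, 0, -8. Mean = -6.8.
Observing Installs=-4 restricts to units where Installs's equation naturally yields -4: Budget ∈ {6, 7}. In that subpopulation LTV = -2, 0, mean -1.
Difference = -6.8 − (-1) = -5.8.

-5.8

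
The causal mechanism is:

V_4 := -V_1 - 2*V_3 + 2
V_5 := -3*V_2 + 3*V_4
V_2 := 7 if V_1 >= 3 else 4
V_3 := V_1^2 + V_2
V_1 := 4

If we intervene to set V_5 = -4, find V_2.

Under do(V_5=-4), the mechanism V_5 := -3*V_2 + 3*V_4 is discarded; V_5 is fixed at -4.
No directed path runs from V_5 to V_2, so V_2 keeps its natural value.
V_2 = 7 if V_1 >= 3 else 4  [with V_1=4]  = 7

7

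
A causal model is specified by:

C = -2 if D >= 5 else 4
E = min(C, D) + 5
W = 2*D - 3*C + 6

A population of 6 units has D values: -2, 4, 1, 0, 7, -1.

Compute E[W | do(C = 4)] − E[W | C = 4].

The intervention sets C=4 in all 6 units regardless of D. Recomputing W per unit gives -10, 2, -4, -6, 8, -8; average -3.
Observing C=4 restricts to units where C's equation naturally yields 4: D ∈ {-2, 4, 1, 0, -1}. In that subpopulation W = -10, 2, -4, -6, -8, mean -5.2.
Difference = -3 − (-5.2) = 2.2.

2.2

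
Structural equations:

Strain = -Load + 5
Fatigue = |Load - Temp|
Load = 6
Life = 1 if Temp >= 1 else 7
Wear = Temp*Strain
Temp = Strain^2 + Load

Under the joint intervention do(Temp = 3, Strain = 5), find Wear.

The joint intervention fixes Temp = 3, Strain = 5, removing each variable's own equation.
Wear = Temp*Strain  [with Temp=3, Strain=5]  = 15

15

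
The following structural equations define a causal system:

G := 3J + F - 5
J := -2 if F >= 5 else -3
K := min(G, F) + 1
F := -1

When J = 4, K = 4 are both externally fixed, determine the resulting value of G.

The joint intervention fixes J = 4, K = 4, removing each variable's own equation.
G = 3J + F - 5  [with J=4, F=-1]  = 6

6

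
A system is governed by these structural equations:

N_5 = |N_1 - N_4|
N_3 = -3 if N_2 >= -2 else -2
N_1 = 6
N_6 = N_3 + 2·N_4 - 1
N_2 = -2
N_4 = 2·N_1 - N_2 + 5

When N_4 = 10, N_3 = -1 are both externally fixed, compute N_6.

18

The joint intervention fixes N_4 = 10, N_3 = -1, removing each variable's own equation.
N_6 = N_3 + 2·N_4 - 1  [with N_3=-1, N_4=10]  = 18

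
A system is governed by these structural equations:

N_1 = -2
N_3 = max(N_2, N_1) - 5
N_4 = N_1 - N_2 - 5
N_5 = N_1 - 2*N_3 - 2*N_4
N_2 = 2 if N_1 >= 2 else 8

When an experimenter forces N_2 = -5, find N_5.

do(N_2=-5) replaces the equation N_2 = 2 if N_1 >= 2 else 8 with the constant N_2 = -5.
N_3 = max(N_2, N_1) - 5  [with N_2=-5, N_1=-2]  = -7
N_4 = N_1 - N_2 - 5  [with N_1=-2, N_2=-5]  = -2
N_5 = N_1 - 2*N_3 - 2*N_4  [with N_1=-2, N_3=-7, N_4=-2]  = 16

16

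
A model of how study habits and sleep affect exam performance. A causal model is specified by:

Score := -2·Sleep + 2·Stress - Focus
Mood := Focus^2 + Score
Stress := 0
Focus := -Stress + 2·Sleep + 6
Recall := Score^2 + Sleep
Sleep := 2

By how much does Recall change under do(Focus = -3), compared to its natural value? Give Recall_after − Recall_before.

-195

The intervention breaks the incoming arrows to Focus: Focus := -Stress + 2·Sleep + 6 no longer applies, and Focus = -3.
Score = -2·Sleep + 2·Stress - Focus  [with Sleep=2, Stress=0, Focus=-3]  = -1
Recall = Score^2 + Sleep  [with Score=-1, Sleep=2]  = 3
Without intervention: Focus = -Stress + 2·Sleep + 6  [with Stress=0, Sleep=2]  = 10; Score = -2·Sleep + 2·Stress - Focus  [with Sleep=2, Stress=0, Focus=10]  = -14; Recall = Score^2 + Sleep  [with Score=-14, Sleep=2]  = 198.
Change = 3 − 198 = -195.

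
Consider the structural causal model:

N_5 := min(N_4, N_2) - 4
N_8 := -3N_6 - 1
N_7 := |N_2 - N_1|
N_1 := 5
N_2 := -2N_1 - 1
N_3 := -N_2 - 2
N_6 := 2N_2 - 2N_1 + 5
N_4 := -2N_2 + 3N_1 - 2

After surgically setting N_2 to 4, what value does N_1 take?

5

Under do(N_2=4), the mechanism N_2 := -2N_1 - 1 is discarded; N_2 is fixed at 4.
N_1 is not downstream of the intervention, so its value is determined by the original equations.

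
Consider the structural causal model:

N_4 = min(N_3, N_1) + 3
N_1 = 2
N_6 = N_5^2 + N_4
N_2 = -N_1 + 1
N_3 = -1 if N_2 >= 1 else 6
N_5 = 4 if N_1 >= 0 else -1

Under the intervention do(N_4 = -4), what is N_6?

Under do(N_4=-4), the mechanism N_4 = min(N_3, N_1) + 3 is discarded; N_4 is fixed at -4.
N_5 = 4 if N_1 >= 0 else -1  [with N_1=2]  = 4
N_6 = N_5^2 + N_4  [with N_5=4, N_4=-4]  = 12

12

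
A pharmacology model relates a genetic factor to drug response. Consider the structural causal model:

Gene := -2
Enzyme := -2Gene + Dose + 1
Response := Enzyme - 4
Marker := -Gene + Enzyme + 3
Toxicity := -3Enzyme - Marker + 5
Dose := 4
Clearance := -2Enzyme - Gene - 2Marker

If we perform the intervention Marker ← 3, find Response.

5

Intervening sets Marker = 3 and removes its equation (Marker := -Gene + Enzyme + 3).
No directed path runs from Marker to Response, so Response keeps its natural value.
Enzyme = -2Gene + Dose + 1  [with Gene=-2, Dose=4]  = 9
Response = Enzyme - 4  [with Enzyme=9]  = 5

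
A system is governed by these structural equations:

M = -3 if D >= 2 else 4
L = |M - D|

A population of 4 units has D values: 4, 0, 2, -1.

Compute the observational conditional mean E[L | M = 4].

E[L|M=4] averages over only the 2 units with M=4 (D = 0, -1): L = 4, 5, mean 4.5.

4.5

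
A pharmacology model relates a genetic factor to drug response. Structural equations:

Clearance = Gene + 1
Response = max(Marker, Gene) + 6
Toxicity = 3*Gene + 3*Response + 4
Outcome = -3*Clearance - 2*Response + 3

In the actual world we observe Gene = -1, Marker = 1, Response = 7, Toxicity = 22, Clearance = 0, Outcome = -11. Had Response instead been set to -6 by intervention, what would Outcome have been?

15

The intervention breaks the incoming arrows to Response: Response = max(Marker, Gene) + 6 no longer applies, and Response = -6.
Clearance = Gene + 1  [with Gene=-1]  = 0
Outcome = -3*Clearance - 2*Response + 3  [with Clearance=0, Response=-6]  = 15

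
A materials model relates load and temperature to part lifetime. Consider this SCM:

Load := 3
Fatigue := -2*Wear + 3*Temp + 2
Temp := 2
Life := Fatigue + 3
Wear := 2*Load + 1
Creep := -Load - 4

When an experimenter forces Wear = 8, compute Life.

-5

Under do(Wear=8), the mechanism Wear := 2*Load + 1 is discarded; Wear is fixed at 8.
Fatigue = -2*Wear + 3*Temp + 2  [with Wear=8, Temp=2]  = -8
Life = Fatigue + 3  [with Fatigue=-8]  = -5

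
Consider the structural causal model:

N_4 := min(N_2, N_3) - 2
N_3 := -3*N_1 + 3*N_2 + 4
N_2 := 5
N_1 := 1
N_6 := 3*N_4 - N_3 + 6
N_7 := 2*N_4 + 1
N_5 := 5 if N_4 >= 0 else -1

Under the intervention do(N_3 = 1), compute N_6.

2

The intervention breaks the incoming arrows to N_3: N_3 := -3*N_1 + 3*N_2 + 4 no longer applies, and N_3 = 1.
N_4 = min(N_2, N_3) - 2  [with N_2=5, N_3=1]  = -1
N_6 = 3*N_4 - N_3 + 6  [with N_4=-1, N_3=1]  = 2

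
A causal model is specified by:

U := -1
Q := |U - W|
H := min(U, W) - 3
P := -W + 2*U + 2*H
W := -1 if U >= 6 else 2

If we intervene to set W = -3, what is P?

-11

Under do(W=-3), the mechanism W := -1 if U >= 6 else 2 is discarded; W is fixed at -3.
H = min(U, W) - 3  [with U=-1, W=-3]  = -6
P = -W + 2*U + 2*H  [with W=-3, U=-1, H=-6]  = -11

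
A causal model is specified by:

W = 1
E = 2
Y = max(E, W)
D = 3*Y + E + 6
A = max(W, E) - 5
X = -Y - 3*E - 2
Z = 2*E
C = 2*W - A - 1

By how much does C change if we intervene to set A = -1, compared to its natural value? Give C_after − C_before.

do(A=-1) replaces the equation A = max(W, E) - 5 with the constant A = -1.
C = 2*W - A - 1  [with W=1, A=-1]  = 2
Without intervention: A = max(W, E) - 5  [with W=1, E=2]  = -3; C = 2*W - A - 1  [with W=1, A=-3]  = 4.
Change = 2 − 4 = -2.

-2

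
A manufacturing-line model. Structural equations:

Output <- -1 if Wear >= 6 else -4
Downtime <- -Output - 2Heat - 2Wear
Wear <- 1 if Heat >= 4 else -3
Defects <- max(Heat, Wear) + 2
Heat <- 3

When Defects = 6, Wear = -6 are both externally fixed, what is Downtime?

10

Setting Defects = 6, Wear = -6 by intervention discards those variables' equations.
Output = -1 if Wear >= 6 else -4  [with Wear=-6]  = -4
Downtime = -Output - 2Heat - 2Wear  [with Output=-4, Heat=3, Wear=-6]  = 10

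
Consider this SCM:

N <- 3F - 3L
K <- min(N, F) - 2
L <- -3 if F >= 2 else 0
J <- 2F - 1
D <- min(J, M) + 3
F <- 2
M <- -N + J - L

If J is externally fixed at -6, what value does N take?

do(J=-6) replaces the equation J <- 2F - 1 with the constant J = -6.
N is not downstream of the intervention, so its value is determined by the original equations.
L = -3 if F >= 2 else 0  [with F=2]  = -3
N = 3F - 3L  [with F=2, L=-3]  = 15

15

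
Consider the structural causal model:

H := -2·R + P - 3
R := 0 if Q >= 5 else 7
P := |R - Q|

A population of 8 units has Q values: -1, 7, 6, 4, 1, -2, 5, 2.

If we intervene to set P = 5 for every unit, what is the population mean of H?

The intervention sets P=5 in all 8 units regardless of Q. Recomputing H per unit gives -12, 2, 2, -12, -12, -12, 2, -12; average -6.75.

-6.75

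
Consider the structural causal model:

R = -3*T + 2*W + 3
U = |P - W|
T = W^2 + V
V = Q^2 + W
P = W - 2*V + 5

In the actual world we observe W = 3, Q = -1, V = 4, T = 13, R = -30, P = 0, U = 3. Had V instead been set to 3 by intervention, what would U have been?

The intervention breaks the incoming arrows to V: V = Q^2 + W no longer applies, and V = 3.
P = W - 2*V + 5  [with W=3, V=3]  = 2
U = |P - W|  [with P=2, W=3]  = 1

1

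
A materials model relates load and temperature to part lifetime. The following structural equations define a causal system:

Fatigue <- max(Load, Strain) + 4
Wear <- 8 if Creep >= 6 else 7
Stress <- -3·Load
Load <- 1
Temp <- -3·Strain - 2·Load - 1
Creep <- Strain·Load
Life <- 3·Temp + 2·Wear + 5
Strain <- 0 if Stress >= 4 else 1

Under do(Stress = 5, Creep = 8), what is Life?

12

The joint intervention fixes Stress = 5, Creep = 8, removing each variable's own equation.
Strain = 0 if Stress >= 4 else 1  [with Stress=5]  = 0
Temp = -3·Strain - 2·Load - 1  [with Strain=0, Load=1]  = -3
Wear = 8 if Creep >= 6 else 7  [with Creep=8]  = 8
Life = 3·Temp + 2·Wear + 5  [with Temp=-3, Wear=8]  = 12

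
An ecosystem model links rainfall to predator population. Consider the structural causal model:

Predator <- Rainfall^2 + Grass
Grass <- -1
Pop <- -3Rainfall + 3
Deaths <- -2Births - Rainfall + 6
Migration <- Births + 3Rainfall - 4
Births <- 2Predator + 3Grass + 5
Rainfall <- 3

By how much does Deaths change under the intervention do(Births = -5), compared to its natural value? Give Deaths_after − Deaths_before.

Intervening sets Births = -5 and removes its equation (Births <- 2Predator + 3Grass + 5).
Deaths = -2Births - Rainfall + 6  [with Births=-5, Rainfall=3]  = 13
Without intervention: Predator = Rainfall^2 + Grass  [with Rainfall=3, Grass=-1]  = 8; Births = 2Predator + 3Grass + 5  [with Predator=8, Grass=-1]  = 18; Deaths = -2Births - Rainfall + 6  [with Births=18, Rainfall=3]  = -33.
Change = 13 − (-33) = 46.

46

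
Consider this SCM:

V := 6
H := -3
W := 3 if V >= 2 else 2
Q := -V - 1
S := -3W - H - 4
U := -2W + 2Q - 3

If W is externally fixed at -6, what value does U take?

-5

The intervention breaks the incoming arrows to W: W := 3 if V >= 2 else 2 no longer applies, and W = -6.
Q = -V - 1  [with V=6]  = -7
U = -2W + 2Q - 3  [with W=-6, Q=-7]  = -5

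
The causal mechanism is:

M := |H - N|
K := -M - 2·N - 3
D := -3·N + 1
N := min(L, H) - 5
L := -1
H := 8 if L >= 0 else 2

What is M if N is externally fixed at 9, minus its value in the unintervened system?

The intervention breaks the incoming arrows to N: N := min(L, H) - 5 no longer applies, and N = 9.
H = 8 if L >= 0 else 2  [with L=-1]  = 2
M = |H - N|  [with H=2, N=9]  = 7
Without intervention: H = 8 if L >= 0 else 2  [with L=-1]  = 2; N = min(L, H) - 5  [with L=-1, H=2]  = -6; M = |H - N|  [with H=2, N=-6]  = 8.
Change = 7 − 8 = -1.

-1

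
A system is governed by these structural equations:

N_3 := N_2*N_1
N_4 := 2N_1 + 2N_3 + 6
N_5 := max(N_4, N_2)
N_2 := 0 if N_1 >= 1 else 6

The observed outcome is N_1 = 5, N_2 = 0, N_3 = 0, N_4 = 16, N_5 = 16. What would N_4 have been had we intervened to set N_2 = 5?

66

Under do(N_2=5), the mechanism N_2 := 0 if N_1 >= 1 else 6 is discarded; N_2 is fixed at 5.
N_3 = N_2*N_1  [with N_2=5, N_1=5]  = 25
N_4 = 2N_1 + 2N_3 + 6  [with N_1=5, N_3=25]  = 66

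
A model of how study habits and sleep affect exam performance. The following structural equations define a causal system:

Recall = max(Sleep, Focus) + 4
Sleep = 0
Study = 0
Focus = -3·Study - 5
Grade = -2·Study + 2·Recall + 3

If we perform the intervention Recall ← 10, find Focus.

-5

Under do(Recall=10), the mechanism Recall = max(Sleep, Focus) + 4 is discarded; Recall is fixed at 10.
Since Focus is not a descendant of the intervened variable, it is unaffected.
Focus = -3·Study - 5  [with Study=0]  = -5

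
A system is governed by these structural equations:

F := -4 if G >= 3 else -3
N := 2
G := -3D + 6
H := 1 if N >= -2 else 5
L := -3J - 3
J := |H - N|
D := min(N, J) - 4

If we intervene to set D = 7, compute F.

-3

Under do(D=7), the mechanism D := min(N, J) - 4 is discarded; D is fixed at 7.
G = -3D + 6  [with D=7]  = -15
F = -4 if G >= 3 else -3  [with G=-15]  = -3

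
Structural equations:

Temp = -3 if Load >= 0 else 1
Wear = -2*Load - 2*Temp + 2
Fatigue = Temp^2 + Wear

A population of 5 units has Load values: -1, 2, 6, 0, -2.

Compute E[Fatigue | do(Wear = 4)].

9.8

Under do(Wear=4), Wear's equation is replaced by Wear=4 for every unit. Per-unit Fatigue: 5, 13, 13, 13, 5. Mean = 9.8.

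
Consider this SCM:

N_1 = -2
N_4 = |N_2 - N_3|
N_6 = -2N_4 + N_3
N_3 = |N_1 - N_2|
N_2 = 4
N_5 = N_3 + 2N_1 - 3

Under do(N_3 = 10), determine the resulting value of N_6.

The intervention breaks the incoming arrows to N_3: N_3 = |N_1 - N_2| no longer applies, and N_3 = 10.
N_4 = |N_2 - N_3|  [with N_2=4, N_3=10]  = 6
N_6 = -2N_4 + N_3  [with N_4=6, N_3=10]  = -2

-2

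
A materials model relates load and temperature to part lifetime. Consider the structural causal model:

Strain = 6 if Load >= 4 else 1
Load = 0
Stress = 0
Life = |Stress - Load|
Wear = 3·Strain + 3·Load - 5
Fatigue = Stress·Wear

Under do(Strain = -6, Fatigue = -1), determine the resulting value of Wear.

The joint intervention fixes Strain = -6, Fatigue = -1, removing each variable's own equation.
Wear = 3·Strain + 3·Load - 5  [with Strain=-6, Load=0]  = -23

-23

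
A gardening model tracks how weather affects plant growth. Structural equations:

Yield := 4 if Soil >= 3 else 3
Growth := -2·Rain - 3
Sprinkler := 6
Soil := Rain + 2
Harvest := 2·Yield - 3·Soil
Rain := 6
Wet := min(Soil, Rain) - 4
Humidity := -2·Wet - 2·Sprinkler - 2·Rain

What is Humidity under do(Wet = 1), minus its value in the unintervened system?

2

Under do(Wet=1), the mechanism Wet := min(Soil, Rain) - 4 is discarded; Wet is fixed at 1.
Humidity = -2·Wet - 2·Sprinkler - 2·Rain  [with Wet=1, Sprinkler=6, Rain=6]  = -26
Without intervention: Soil = Rain + 2  [with Rain=6]  = 8; Wet = min(Soil, Rain) - 4  [with Soil=8, Rain=6]  = 2; Humidity = -2·Wet - 2·Sprinkler - 2·Rain  [with Wet=2, Sprinkler=6, Rain=6]  = -28.
Change = -26 − (-28) = 2.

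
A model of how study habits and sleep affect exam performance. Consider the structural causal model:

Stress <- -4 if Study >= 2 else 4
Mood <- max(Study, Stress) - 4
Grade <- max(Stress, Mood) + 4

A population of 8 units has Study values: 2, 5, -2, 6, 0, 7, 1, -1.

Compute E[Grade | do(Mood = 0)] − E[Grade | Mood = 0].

Under do(Mood=0), Mood's equation is replaced by Mood=0 for every unit. Per-unit Grade: 4, 4, 8, 4, 8, 4, 8, 8. Mean = 6.
Conditioning on Mood=0 selects the 4 unit(s) with Study ∈ {-2, 0, 1, -1}. Their Grade values: 8, 8, 8, 8. Mean = 8.
Difference = 6 − 8 = -2.

-2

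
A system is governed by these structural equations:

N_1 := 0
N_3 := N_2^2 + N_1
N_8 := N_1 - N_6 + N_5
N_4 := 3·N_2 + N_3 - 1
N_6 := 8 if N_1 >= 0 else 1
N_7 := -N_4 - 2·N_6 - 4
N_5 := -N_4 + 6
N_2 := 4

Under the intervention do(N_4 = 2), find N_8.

-4

do(N_4=2) replaces the equation N_4 := 3·N_2 + N_3 - 1 with the constant N_4 = 2.
N_5 = -N_4 + 6  [with N_4=2]  = 4
N_6 = 8 if N_1 >= 0 else 1  [with N_1=0]  = 8
N_8 = N_1 - N_6 + N_5  [with N_1=0, N_6=8, N_5=4]  = -4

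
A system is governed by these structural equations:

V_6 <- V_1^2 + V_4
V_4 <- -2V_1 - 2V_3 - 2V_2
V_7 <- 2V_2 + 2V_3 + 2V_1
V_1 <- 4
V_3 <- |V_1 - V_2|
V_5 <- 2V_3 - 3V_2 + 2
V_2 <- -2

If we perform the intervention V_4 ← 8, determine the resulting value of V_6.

Under do(V_4=8), the mechanism V_4 <- -2V_1 - 2V_3 - 2V_2 is discarded; V_4 is fixed at 8.
V_6 = V_1^2 + V_4  [with V_1=4, V_4=8]  = 24

24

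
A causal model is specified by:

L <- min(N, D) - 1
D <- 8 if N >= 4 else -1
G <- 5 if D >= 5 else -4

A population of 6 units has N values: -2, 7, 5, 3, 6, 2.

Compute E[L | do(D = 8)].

2.5

The intervention sets D=8 in all 6 units regardless of N. Recomputing L per unit gives -3, 6, 4, 2, 5, 1; average 2.5.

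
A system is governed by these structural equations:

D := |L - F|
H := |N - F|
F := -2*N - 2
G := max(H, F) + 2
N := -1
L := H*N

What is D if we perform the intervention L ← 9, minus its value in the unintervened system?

Under do(L=9), the mechanism L := H*N is discarded; L is fixed at 9.
F = -2*N - 2  [with N=-1]  = 0
D = |L - F|  [with L=9, F=0]  = 9
Without intervention: F = -2*N - 2  [with N=-1]  = 0; H = |N - F|  [with N=-1, F=0]  = 1; L = H*N  [with H=1, N=-1]  = -1; D = |L - F|  [with L=-1, F=0]  = 1.
Change = 9 − 1 = 8.

8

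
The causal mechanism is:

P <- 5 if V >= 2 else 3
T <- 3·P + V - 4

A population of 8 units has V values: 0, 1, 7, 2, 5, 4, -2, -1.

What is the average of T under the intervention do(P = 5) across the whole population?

13

The intervention sets P=5 in all 8 units regardless of V. Recomputing T per unit gives 11, 12, 18, 13, 16, 15, 9, 10; average 13.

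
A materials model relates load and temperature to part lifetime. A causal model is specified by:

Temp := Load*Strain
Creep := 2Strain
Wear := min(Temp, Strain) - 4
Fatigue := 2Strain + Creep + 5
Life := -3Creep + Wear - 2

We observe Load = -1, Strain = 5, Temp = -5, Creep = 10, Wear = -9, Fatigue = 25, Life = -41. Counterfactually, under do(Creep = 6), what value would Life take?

The intervention breaks the incoming arrows to Creep: Creep := 2Strain no longer applies, and Creep = 6.
Temp = Load*Strain  [with Load=-1, Strain=5]  = -5
Wear = min(Temp, Strain) - 4  [with Temp=-5, Strain=5]  = -9
Life = -3Creep + Wear - 2  [with Creep=6, Wear=-9]  = -29

-29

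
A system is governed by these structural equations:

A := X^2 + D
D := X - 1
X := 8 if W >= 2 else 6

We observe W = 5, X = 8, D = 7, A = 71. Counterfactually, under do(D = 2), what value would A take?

The intervention breaks the incoming arrows to D: D := X - 1 no longer applies, and D = 2.
X = 8 if W >= 2 else 6  [with W=5]  = 8
A = X^2 + D  [with X=8, D=2]  = 66

66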